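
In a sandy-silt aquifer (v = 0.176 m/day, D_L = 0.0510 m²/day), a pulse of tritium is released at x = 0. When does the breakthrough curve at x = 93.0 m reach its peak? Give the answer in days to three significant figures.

527 days

For the 1D instantaneous-source solution, setting ∂C/∂t = 0 at fixed x gives v²t² + 2Dt − x² = 0, so t = (√(D² + v²x²) − D)/v².
√(D² + v²x²) = √(0.0510² + 0.176² × 93.0²) = 16.37; v² = 0.030976.
t = (16.37 − 0.0510)/0.030976 = 527 days (vs. the pure-advection estimate x/v = 528 d).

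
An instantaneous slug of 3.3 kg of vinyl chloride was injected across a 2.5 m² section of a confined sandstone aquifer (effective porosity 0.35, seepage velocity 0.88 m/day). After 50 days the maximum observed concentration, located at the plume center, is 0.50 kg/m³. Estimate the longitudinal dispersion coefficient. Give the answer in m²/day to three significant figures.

At the plume center C_max = M/(n_e·A·√(4πDt)), so D = M²/(4πt·(n_e·A·C_max)²).
n_e·A·C_max = 0.35 × 2.5 × 0.50 = 0.4375 kg/m.
D = 3.3²/(4π × 50 × 0.4375²) = 0.0906 m²/day.

0.0906 m²/day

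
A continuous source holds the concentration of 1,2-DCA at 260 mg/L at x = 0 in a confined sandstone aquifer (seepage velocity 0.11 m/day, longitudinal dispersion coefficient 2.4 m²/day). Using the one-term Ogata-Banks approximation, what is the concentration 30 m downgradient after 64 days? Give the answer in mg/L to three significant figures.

For a continuous step input, C/C₀ ≈ ½·erfc((x−vt)/(2√(Dt))).
vt = 0.11 × 64 = 7.04 m and 2√(Dt) = 2√(2.4 × 64) = 24.79 m.
Argument (x−vt)/(2√(Dt)) = (30 − 7.04)/24.79 = 0.9262; ½·erfc(0.9262) = 0.09512.
C = 260 × 0.09512 = 24.7 mg/L.

24.7 mg/L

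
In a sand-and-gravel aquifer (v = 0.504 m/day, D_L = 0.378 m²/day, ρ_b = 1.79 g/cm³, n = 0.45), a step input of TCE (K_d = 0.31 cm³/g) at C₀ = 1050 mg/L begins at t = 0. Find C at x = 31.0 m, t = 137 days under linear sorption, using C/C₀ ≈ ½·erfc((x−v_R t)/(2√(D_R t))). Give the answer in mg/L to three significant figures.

Retardation factor R = 1 + ρ_b·K_d/n = 1 + 1.79 × 0.31/0.45 = 2.233.
Sorption retards both mechanisms: v_R = v/R = 0.2257 m/day, D_R = D/R = 0.1693 m²/day.
v_R·t = 0.2257 × 137 = 30.9209 m; 2√(D_R t) = 9.632 m; argument = (31.0 − 30.9209)/9.632 = 0.008212.
C = C₀ × ½·erfc(0.008212) = 1050 × 0.4954 = 520 mg/L.

520 mg/L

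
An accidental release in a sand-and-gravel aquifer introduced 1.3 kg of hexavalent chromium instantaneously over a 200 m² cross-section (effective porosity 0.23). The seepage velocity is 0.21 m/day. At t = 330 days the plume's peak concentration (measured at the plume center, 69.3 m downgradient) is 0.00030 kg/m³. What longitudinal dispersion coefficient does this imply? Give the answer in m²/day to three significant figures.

At the plume center C_max = M/(n_e·A·√(4πDt)), so D = M²/(4πt·(n_e·A·C_max)²).
n_e·A·C_max = 0.23 × 200 × 0.00030 = 0.01380 kg/m.
D = 1.3²/(4π × 330 × 0.01380²) = 2.14 m²/day.

2.14 m²/day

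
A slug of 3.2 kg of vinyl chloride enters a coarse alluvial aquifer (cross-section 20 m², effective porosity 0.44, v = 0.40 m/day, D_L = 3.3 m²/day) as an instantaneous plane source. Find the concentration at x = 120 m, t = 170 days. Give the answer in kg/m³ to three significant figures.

For an instantaneous plane source, C(x,t) = M/(n_e·A·√(4πDt)) · exp(−(x−vt)²/(4Dt)), with n_e·A the pore (flow) area.
Plume center vt = 0.40 × 170 = 68 m, so the well at 120 m is 52 m downgradient of the peak.
√(4πDt) = 83.96 m, giving peak height M/(n_e·A·√(4πDt)) = 3.2/(0.44 × 20 × 83.96) = 0.004331 kg/m³.
(x−vt)²/(4Dt) = (52)²/(4 × 3.3 × 170) = 1.205; exp(−1.205) = 0.2997.
C = 0.004331 × 0.2997 = 0.00130 kg/m³.

0.00130 kg/m³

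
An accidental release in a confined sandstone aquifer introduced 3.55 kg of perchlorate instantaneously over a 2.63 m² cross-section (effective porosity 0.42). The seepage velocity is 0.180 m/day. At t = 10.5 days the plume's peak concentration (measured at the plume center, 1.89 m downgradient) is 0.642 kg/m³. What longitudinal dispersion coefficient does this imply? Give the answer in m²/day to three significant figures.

0.190 m²/day

At the plume center C_max = M/(n_e·A·√(4πDt)), so D = M²/(4πt·(n_e·A·C_max)²).
n_e·A·C_max = 0.42 × 2.63 × 0.642 = 0.7092 kg/m.
D = 3.55²/(4π × 10.5 × 0.7092²) = 0.190 m²/day.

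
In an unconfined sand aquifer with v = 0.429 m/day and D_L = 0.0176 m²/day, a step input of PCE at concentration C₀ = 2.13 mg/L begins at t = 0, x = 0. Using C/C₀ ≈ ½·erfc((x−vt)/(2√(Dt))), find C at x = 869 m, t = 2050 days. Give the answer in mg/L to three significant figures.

1.90 mg/L

For a continuous step input, C/C₀ ≈ ½·erfc((x−vt)/(2√(Dt))).
vt = 0.429 × 2050 = 879.45 m and 2√(Dt) = 2√(0.0176 × 2050) = 12.01 m.
Argument (x−vt)/(2√(Dt)) = (869 − 879.45)/12.01 = -0.8701; ½·erfc(-0.8701) = 0.8907.
C = 2.13 × 0.8907 = 1.90 mg/L.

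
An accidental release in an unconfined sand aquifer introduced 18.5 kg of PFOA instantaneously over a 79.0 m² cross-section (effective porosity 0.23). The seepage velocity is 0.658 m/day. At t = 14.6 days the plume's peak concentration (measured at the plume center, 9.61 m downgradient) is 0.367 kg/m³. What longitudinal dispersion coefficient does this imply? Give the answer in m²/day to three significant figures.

0.0420 m²/day

At the plume center C_max = M/(n_e·A·√(4πDt)), so D = M²/(4πt·(n_e·A·C_max)²).
n_e·A·C_max = 0.23 × 79.0 × 0.367 = 6.668 kg/m.
D = 18.5²/(4π × 14.6 × 6.668²) = 0.0420 m²/day.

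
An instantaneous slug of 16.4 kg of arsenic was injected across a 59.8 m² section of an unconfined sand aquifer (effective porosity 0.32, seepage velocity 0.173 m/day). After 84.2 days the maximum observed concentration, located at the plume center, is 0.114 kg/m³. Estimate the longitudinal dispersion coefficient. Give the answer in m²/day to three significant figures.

0.0534 m²/day

At the plume center C_max = M/(n_e·A·√(4πDt)), so D = M²/(4πt·(n_e·A·C_max)²).
n_e·A·C_max = 0.32 × 59.8 × 0.114 = 2.182 kg/m.
D = 16.4²/(4π × 84.2 × 2.182²) = 0.0534 m²/day.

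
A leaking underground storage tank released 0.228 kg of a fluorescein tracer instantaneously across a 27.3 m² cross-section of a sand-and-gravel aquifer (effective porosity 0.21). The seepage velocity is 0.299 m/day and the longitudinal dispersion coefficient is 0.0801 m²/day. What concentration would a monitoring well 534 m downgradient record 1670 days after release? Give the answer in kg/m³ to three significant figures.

For an instantaneous plane source, C(x,t) = M/(n_e·A·√(4πDt)) · exp(−(x−vt)²/(4Dt)), with n_e·A the pore (flow) area.
Plume center vt = 0.299 × 1670 = 499.33 m, so the well at 534 m is 34.67 m downgradient of the peak.
√(4πDt) = 41.00 m, giving peak height M/(n_e·A·√(4πDt)) = 0.228/(0.21 × 27.3 × 41.00) = 0.0009700 kg/m³.
(x−vt)²/(4Dt) = (34.67)²/(4 × 0.0801 × 1670) = 2.246; exp(−2.246) = 0.1058.
C = 0.0009700 × 0.1058 = 0.000103 kg/m³.

0.000103 kg/m³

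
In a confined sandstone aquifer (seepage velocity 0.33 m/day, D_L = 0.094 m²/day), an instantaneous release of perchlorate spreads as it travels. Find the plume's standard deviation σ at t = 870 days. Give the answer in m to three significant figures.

12.8 m

Dispersive spreading gives a Gaussian with σ² = 2Dt; advection only shifts the center.
σ = √(2 × 0.094 × 870) = 12.8 m.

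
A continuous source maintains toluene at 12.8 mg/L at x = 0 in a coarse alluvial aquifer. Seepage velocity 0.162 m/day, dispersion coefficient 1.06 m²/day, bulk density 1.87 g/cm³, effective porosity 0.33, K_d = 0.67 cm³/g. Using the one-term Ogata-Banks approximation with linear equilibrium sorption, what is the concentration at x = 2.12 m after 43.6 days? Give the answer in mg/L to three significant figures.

5.65 mg/L

Retardation factor R = 1 + ρ_b·K_d/n = 1 + 1.87 × 0.67/0.33 = 4.797.
Sorption retards both mechanisms: v_R = v/R = 0.03377 m/day, D_R = D/R = 0.2210 m²/day.
v_R·t = 0.03377 × 43.6 = 1.472372 m; 2√(D_R t) = 6.208 m; argument = (2.12 − 1.472372)/6.208 = 0.1043.
C = C₀ × ½·erfc(0.1043) = 12.8 × 0.4414 = 5.65 mg/L.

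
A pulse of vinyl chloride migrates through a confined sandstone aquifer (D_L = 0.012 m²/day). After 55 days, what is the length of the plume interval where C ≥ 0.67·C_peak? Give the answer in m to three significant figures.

2.06 m

The plume is Gaussian with σ = √(2Dt) = √(2 × 0.012 × 55) = 1.149 m.
C/C_peak = exp(−Δx²/(2σ²)) = 0.67 ⇒ Δx = σ·√(−2 ln 0.67) = 1.149 × 0.8950 = 1.028 m.
Width = 2Δx = 2.06 m.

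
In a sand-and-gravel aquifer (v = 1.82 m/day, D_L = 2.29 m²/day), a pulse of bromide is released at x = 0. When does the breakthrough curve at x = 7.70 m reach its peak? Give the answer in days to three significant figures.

3.60 days

For the 1D instantaneous-source solution, setting ∂C/∂t = 0 at fixed x gives v²t² + 2Dt − x² = 0, so t = (√(D² + v²x²) − D)/v².
√(D² + v²x²) = √(2.29² + 1.82² × 7.70²) = 14.20; v² = 3.3124.
t = (14.20 − 2.29)/3.3124 = 3.60 days (vs. the pure-advection estimate x/v = 4.23 d).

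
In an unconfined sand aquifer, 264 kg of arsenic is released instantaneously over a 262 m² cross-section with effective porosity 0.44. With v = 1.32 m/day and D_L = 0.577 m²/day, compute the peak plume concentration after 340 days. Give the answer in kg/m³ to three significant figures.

The peak of an instantaneous 1D plume sits at x = vt; there the Gaussian factor is 1 and C_max = M/(n_e·A·√(4πDt)), where n_e·A is the pore area the mass is dissolved in.
√(4πDt) = √(4π × 0.577 × 340) = 49.65 m, so C_max = 264/(0.44 × 262 × 49.65) = 0.0461 kg/m³.

0.0461 kg/m³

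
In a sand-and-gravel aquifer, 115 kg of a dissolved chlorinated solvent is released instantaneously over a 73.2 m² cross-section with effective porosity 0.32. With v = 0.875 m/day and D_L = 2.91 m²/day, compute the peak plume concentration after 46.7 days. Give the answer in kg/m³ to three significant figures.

The peak of an instantaneous 1D plume sits at x = vt; there the Gaussian factor is 1 and C_max = M/(n_e·A·√(4πDt)), where n_e·A is the pore area the mass is dissolved in.
√(4πDt) = √(4π × 2.91 × 46.7) = 41.32 m, so C_max = 115/(0.32 × 73.2 × 41.32) = 0.119 kg/m³.

0.119 kg/m³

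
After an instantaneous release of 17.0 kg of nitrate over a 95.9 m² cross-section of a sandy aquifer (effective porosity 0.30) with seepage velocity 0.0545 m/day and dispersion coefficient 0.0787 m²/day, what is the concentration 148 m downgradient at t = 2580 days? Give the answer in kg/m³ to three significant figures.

For an instantaneous plane source, C(x,t) = M/(n_e·A·√(4πDt)) · exp(−(x−vt)²/(4Dt)), with n_e·A the pore (flow) area.
Plume center vt = 0.0545 × 2580 = 140.61 m, so the well at 148 m is 7.39 m downgradient of the peak.
√(4πDt) = 50.51 m, giving peak height M/(n_e·A·√(4πDt)) = 17.0/(0.30 × 95.9 × 50.51) = 0.01170 kg/m³.
(x−vt)²/(4Dt) = (7.39)²/(4 × 0.0787 × 2580) = 0.06724; exp(−0.06724) = 0.9350.
C = 0.01170 × 0.9350 = 0.0109 kg/m³.

0.0109 kg/m³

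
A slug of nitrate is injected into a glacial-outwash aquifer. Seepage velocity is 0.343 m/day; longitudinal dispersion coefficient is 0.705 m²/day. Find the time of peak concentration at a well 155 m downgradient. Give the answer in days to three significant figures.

For the 1D instantaneous-source solution, setting ∂C/∂t = 0 at fixed x gives v²t² + 2Dt − x² = 0, so t = (√(D² + v²x²) − D)/v².
√(D² + v²x²) = √(0.705² + 0.343² × 155²) = 53.17; v² = 0.117649.
t = (53.17 − 0.705)/0.117649 = 446 days (vs. the pure-advection estimate x/v = 452 d).

446 days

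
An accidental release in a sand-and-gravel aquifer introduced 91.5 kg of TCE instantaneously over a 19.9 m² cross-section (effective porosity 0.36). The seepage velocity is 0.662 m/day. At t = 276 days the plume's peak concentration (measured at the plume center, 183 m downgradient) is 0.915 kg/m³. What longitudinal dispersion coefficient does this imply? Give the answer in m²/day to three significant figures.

0.0562 m²/day

At the plume center C_max = M/(n_e·A·√(4πDt)), so D = M²/(4πt·(n_e·A·C_max)²).
n_e·A·C_max = 0.36 × 19.9 × 0.915 = 6.555 kg/m.
D = 91.5²/(4π × 276 × 6.555²) = 0.0562 m²/day.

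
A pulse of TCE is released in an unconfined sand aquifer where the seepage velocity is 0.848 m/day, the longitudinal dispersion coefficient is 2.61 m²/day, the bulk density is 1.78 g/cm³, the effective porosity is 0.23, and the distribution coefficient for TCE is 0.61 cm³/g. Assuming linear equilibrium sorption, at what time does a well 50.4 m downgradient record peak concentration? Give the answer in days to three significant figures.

320 days

Retardation factor R = 1 + ρ_b·K_d/n = 1 + 1.78 × 0.61/0.23 = 5.721.
Sorption retards both mechanisms: v_R = v/R = 0.1482 m/day, D_R = D/R = 0.4562 m²/day.
Peak time from v_R²t² + 2D_R t − x² = 0: t = (√(D_R² + v_R²x²) − D_R)/v_R².
√(D_R² + v_R²x²) = √(0.4562² + 0.1482² × 50.4²) = 7.483; v_R² = 0.02196.
t = (7.483 − 0.4562)/0.02196 = 320 days.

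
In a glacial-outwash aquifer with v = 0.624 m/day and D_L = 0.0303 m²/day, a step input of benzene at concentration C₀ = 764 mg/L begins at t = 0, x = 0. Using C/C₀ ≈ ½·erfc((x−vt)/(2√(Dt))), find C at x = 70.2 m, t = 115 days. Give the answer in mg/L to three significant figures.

552 mg/L

For a continuous step input, C/C₀ ≈ ½·erfc((x−vt)/(2√(Dt))).
vt = 0.624 × 115 = 71.76 m and 2√(Dt) = 2√(0.0303 × 115) = 3.733 m.
Argument (x−vt)/(2√(Dt)) = (70.2 − 71.76)/3.733 = -0.4179; ½·erfc(-0.4179) = 0.7227.
C = 764 × 0.7227 = 552 mg/L.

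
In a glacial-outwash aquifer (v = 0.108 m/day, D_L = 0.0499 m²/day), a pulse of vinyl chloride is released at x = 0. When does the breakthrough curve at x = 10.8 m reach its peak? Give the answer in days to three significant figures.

For the 1D instantaneous-source solution, setting ∂C/∂t = 0 at fixed x gives v²t² + 2Dt − x² = 0, so t = (√(D² + v²x²) − D)/v².
√(D² + v²x²) = √(0.0499² + 0.108² × 10.8²) = 1.167; v² = 0.011664.
t = (1.167 − 0.0499)/0.011664 = 95.8 days (vs. the pure-advection estimate x/v = 100 d).

95.8 days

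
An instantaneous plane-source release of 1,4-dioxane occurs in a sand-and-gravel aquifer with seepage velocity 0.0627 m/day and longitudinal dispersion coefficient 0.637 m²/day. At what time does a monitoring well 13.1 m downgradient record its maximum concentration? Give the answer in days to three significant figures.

102 days

For the 1D instantaneous-source solution, setting ∂C/∂t = 0 at fixed x gives v²t² + 2Dt − x² = 0, so t = (√(D² + v²x²) − D)/v².
√(D² + v²x²) = √(0.637² + 0.0627² × 13.1²) = 1.039; v² = 0.00393129.
t = (1.039 − 0.637)/0.00393129 = 102 days (vs. the pure-advection estimate x/v = 209 d).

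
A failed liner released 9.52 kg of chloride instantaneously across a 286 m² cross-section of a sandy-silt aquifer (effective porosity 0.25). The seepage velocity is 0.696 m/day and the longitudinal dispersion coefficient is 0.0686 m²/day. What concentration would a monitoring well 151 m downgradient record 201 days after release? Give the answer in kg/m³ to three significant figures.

0.00108 kg/m³

For an instantaneous plane source, C(x,t) = M/(n_e·A·√(4πDt)) · exp(−(x−vt)²/(4Dt)), with n_e·A the pore (flow) area.
Plume center vt = 0.696 × 201 = 139.896 m, so the well at 151 m is 11.104 m downgradient of the peak.
√(4πDt) = 13.16 m, giving peak height M/(n_e·A·√(4πDt)) = 9.52/(0.25 × 286 × 13.16) = 0.01012 kg/m³.
(x−vt)²/(4Dt) = (11.104)²/(4 × 0.0686 × 201) = 2.236; exp(−2.236) = 0.1069.
C = 0.01012 × 0.1069 = 0.00108 kg/m³.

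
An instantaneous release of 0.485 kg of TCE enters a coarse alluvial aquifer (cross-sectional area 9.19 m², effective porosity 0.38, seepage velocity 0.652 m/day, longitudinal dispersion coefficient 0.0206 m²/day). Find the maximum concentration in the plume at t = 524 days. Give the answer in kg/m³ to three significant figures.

0.0119 kg/m³

The peak of an instantaneous 1D plume sits at x = vt; there the Gaussian factor is 1 and C_max = M/(n_e·A·√(4πDt)), where n_e·A is the pore area the mass is dissolved in.
√(4πDt) = √(4π × 0.0206 × 524) = 11.65 m, so C_max = 0.485/(0.38 × 9.19 × 11.65) = 0.0119 kg/m³.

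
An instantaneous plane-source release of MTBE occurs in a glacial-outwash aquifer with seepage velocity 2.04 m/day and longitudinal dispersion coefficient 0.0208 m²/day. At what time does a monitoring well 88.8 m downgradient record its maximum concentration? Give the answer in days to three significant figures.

For the 1D instantaneous-source solution, setting ∂C/∂t = 0 at fixed x gives v²t² + 2Dt − x² = 0, so t = (√(D² + v²x²) − D)/v².
√(D² + v²x²) = √(0.0208² + 2.04² × 88.8²) = 181.2; v² = 4.1616.
t = (181.2 − 0.0208)/4.1616 = 43.5 days (vs. the pure-advection estimate x/v = 43.5 d).

43.5 days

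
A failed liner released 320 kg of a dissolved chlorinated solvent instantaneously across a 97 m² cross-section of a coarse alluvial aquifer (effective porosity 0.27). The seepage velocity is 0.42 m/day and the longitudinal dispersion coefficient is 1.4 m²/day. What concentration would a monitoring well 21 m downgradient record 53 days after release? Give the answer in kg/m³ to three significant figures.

For an instantaneous plane source, C(x,t) = M/(n_e·A·√(4πDt)) · exp(−(x−vt)²/(4Dt)), with n_e·A the pore (flow) area.
Plume center vt = 0.42 × 53 = 22.26 m, so the well at 21 m is 1.26 m upgradient of the peak.
√(4πDt) = 30.54 m, giving peak height M/(n_e·A·√(4πDt)) = 320/(0.27 × 97 × 30.54) = 0.4001 kg/m³.
(x−vt)²/(4Dt) = (-1.26)²/(4 × 1.4 × 53) = 0.005349; exp(−0.005349) = 0.9947.
C = 0.4001 × 0.9947 = 0.398 kg/m³.

0.398 kg/m³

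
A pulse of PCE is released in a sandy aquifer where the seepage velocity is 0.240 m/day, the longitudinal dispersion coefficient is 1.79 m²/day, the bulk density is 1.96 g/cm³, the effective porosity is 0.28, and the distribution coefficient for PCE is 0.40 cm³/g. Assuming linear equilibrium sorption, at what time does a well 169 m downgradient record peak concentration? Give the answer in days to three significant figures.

2560 days

Retardation factor R = 1 + ρ_b·K_d/n = 1 + 1.96 × 0.40/0.28 = 3.800.
Sorption retards both mechanisms: v_R = v/R = 0.06316 m/day, D_R = D/R = 0.4711 m²/day.
Peak time from v_R²t² + 2D_R t − x² = 0: t = (√(D_R² + v_R²x²) − D_R)/v_R².
√(D_R² + v_R²x²) = √(0.4711² + 0.06316² × 169²) = 10.68; v_R² = 0.003989.
t = (10.68 − 0.4711)/0.003989 = 2560 days.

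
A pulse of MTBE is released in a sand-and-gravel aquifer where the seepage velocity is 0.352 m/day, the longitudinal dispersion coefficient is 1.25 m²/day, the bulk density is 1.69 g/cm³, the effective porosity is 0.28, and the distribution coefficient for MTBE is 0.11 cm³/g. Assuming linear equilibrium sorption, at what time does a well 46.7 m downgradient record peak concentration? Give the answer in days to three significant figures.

205 days

Retardation factor R = 1 + ρ_b·K_d/n = 1 + 1.69 × 0.11/0.28 = 1.664.
Sorption retards both mechanisms: v_R = v/R = 0.2115 m/day, D_R = D/R = 0.7512 m²/day.
Peak time from v_R²t² + 2D_R t − x² = 0: t = (√(D_R² + v_R²x²) − D_R)/v_R².
√(D_R² + v_R²x²) = √(0.7512² + 0.2115² × 46.7²) = 9.906; v_R² = 0.04473.
t = (9.906 − 0.7512)/0.04473 = 205 days.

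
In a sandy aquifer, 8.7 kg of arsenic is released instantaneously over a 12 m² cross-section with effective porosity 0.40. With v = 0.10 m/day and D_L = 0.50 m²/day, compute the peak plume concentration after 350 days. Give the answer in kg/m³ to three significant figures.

0.0387 kg/m³

The peak of an instantaneous 1D plume sits at x = vt; there the Gaussian factor is 1 and C_max = M/(n_e·A·√(4πDt)), where n_e·A is the pore area the mass is dissolved in.
√(4πDt) = √(4π × 0.50 × 350) = 46.89 m, so C_max = 8.7/(0.40 × 12 × 46.89) = 0.0387 kg/m³.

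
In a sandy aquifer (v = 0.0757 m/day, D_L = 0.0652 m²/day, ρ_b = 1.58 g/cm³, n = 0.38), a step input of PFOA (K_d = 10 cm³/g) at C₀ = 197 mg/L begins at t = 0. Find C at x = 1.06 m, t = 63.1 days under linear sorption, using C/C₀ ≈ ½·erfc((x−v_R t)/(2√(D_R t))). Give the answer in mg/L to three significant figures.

Retardation factor R = 1 + ρ_b·K_d/n = 1 + 1.58 × 10/0.38 = 42.58.
Sorption retards both mechanisms: v_R = v/R = 0.001778 m/day, D_R = D/R = 0.001531 m²/day.
v_R·t = 0.001778 × 63.1 = 0.1121918 m; 2√(D_R t) = 0.6216 m; argument = (1.06 − 0.1121918)/0.6216 = 1.525.
C = C₀ × ½·erfc(1.525) = 197 × 0.01552 = 3.06 mg/L.

3.06 mg/L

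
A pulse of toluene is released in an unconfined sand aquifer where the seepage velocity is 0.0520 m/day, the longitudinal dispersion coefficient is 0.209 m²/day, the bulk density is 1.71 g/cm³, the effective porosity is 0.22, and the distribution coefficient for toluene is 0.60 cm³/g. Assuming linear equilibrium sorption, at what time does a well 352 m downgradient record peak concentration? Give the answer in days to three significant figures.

37900 days

Retardation factor R = 1 + ρ_b·K_d/n = 1 + 1.71 × 0.60/0.22 = 5.664.
Sorption retards both mechanisms: v_R = v/R = 0.009181 m/day, D_R = D/R = 0.03690 m²/day.
Peak time from v_R²t² + 2D_R t − x² = 0: t = (√(D_R² + v_R²x²) − D_R)/v_R².
√(D_R² + v_R²x²) = √(0.03690² + 0.009181² × 352²) = 3.232; v_R² = 8.429e-05.
t = (3.232 − 0.03690)/8.429e-05 = 37900 days.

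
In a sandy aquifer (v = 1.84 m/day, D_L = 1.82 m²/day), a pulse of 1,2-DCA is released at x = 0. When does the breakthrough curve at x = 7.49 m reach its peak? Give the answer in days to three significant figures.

For the 1D instantaneous-source solution, setting ∂C/∂t = 0 at fixed x gives v²t² + 2Dt − x² = 0, so t = (√(D² + v²x²) − D)/v².
√(D² + v²x²) = √(1.82² + 1.84² × 7.49²) = 13.90; v² = 3.3856.
t = (13.90 − 1.82)/3.3856 = 3.57 days (vs. the pure-advection estimate x/v = 4.07 d).

3.57 days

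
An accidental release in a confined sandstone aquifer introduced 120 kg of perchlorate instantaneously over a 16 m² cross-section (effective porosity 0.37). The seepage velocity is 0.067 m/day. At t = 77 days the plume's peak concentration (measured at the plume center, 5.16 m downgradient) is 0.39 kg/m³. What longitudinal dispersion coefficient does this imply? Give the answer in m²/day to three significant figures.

2.79 m²/day

At the plume center C_max = M/(n_e·A·√(4πDt)), so D = M²/(4πt·(n_e·A·C_max)²).
n_e·A·C_max = 0.37 × 16 × 0.39 = 2.309 kg/m.
D = 120²/(4π × 77 × 2.309²) = 2.79 m²/day.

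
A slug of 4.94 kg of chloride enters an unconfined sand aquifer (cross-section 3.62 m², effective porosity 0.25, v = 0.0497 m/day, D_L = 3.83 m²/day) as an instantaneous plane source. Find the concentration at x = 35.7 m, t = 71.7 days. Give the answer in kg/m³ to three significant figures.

For an instantaneous plane source, C(x,t) = M/(n_e·A·√(4πDt)) · exp(−(x−vt)²/(4Dt)), with n_e·A the pore (flow) area.
Plume center vt = 0.0497 × 71.7 = 3.56349 m, so the well at 35.7 m is 32.13651 m downgradient of the peak.
√(4πDt) = 58.74 m, giving peak height M/(n_e·A·√(4πDt)) = 4.94/(0.25 × 3.62 × 58.74) = 0.09293 kg/m³.
(x−vt)²/(4Dt) = (32.13651)²/(4 × 3.83 × 71.7) = 0.9402; exp(−0.9402) = 0.3905.
C = 0.09293 × 0.3905 = 0.0363 kg/m³.

0.0363 kg/m³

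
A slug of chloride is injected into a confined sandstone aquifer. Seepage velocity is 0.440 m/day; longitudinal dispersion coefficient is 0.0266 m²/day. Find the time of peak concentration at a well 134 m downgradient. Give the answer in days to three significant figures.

For the 1D instantaneous-source solution, setting ∂C/∂t = 0 at fixed x gives v²t² + 2Dt − x² = 0, so t = (√(D² + v²x²) − D)/v².
√(D² + v²x²) = √(0.0266² + 0.440² × 134²) = 58.96; v² = 0.1936.
t = (58.96 − 0.0266)/0.1936 = 304 days (vs. the pure-advection estimate x/v = 305 d).

304 days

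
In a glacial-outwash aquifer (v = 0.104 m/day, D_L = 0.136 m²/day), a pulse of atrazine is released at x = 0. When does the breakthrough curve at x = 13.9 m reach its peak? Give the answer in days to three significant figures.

For the 1D instantaneous-source solution, setting ∂C/∂t = 0 at fixed x gives v²t² + 2Dt − x² = 0, so t = (√(D² + v²x²) − D)/v².
√(D² + v²x²) = √(0.136² + 0.104² × 13.9²) = 1.452; v² = 0.010816.
t = (1.452 − 0.136)/0.010816 = 122 days (vs. the pure-advection estimate x/v = 134 d).

122 days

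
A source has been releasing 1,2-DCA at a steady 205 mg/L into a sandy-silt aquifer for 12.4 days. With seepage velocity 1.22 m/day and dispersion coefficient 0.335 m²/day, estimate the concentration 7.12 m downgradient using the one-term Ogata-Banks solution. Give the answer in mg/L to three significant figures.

For a continuous step input, C/C₀ ≈ ½·erfc((x−vt)/(2√(Dt))).
vt = 1.22 × 12.4 = 15.128 m and 2√(Dt) = 2√(0.335 × 12.4) = 4.076 m.
Argument (x−vt)/(2√(Dt)) = (7.12 − 15.128)/4.076 = -1.965; ½·erfc(-1.965) = 0.9973.
C = 205 × 0.9973 = 204 mg/L.

204 mg/L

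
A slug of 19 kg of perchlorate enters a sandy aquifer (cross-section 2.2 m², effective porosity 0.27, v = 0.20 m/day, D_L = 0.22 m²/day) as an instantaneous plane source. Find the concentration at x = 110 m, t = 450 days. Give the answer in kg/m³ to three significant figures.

For an instantaneous plane source, C(x,t) = M/(n_e·A·√(4πDt)) · exp(−(x−vt)²/(4Dt)), with n_e·A the pore (flow) area.
Plume center vt = 0.20 × 450 = 90 m, so the well at 110 m is 20 m downgradient of the peak.
√(4πDt) = 35.27 m, giving peak height M/(n_e·A·√(4πDt)) = 19/(0.27 × 2.2 × 35.27) = 0.9069 kg/m³.
(x−vt)²/(4Dt) = (20)²/(4 × 0.22 × 450) = 1.010; exp(−1.010) = 0.3642.
C = 0.9069 × 0.3642 = 0.330 kg/m³.

0.330 kg/m³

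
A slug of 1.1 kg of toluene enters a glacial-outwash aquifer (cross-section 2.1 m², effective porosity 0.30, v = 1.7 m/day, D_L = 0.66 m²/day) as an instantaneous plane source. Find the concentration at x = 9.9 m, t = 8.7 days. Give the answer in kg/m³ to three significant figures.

0.0726 kg/m³

For an instantaneous plane source, C(x,t) = M/(n_e·A·√(4πDt)) · exp(−(x−vt)²/(4Dt)), with n_e·A the pore (flow) area.
Plume center vt = 1.7 × 8.7 = 14.79 m, so the well at 9.9 m is 4.89 m upgradient of the peak.
√(4πDt) = 8.494 m, giving peak height M/(n_e·A·√(4πDt)) = 1.1/(0.30 × 2.1 × 8.494) = 0.2056 kg/m³.
(x−vt)²/(4Dt) = (-4.89)²/(4 × 0.66 × 8.7) = 1.041; exp(−1.041) = 0.3531.
C = 0.2056 × 0.3531 = 0.0726 kg/m³.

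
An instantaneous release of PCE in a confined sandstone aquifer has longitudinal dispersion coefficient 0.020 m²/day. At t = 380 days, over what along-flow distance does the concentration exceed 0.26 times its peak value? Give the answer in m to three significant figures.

12.8 m

The plume is Gaussian with σ = √(2Dt) = √(2 × 0.020 × 380) = 3.899 m.
C/C_peak = exp(−Δx²/(2σ²)) = 0.26 ⇒ Δx = σ·√(−2 ln 0.26) = 3.899 × 1.641 = 6.398 m.
Width = 2Δx = 12.8 m.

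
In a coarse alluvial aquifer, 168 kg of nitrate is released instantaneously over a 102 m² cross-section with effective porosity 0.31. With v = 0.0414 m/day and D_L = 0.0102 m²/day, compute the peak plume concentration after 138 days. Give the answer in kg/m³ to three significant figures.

The peak of an instantaneous 1D plume sits at x = vt; there the Gaussian factor is 1 and C_max = M/(n_e·A·√(4πDt)), where n_e·A is the pore area the mass is dissolved in.
√(4πDt) = √(4π × 0.0102 × 138) = 4.206 m, so C_max = 168/(0.31 × 102 × 4.206) = 1.26 kg/m³.

1.26 kg/m³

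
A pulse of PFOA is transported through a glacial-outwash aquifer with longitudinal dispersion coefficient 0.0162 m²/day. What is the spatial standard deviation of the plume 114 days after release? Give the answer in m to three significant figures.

1.92 m

Dispersive spreading gives a Gaussian with σ² = 2Dt; advection only shifts the center.
σ = √(2 × 0.0162 × 114) = 1.92 m.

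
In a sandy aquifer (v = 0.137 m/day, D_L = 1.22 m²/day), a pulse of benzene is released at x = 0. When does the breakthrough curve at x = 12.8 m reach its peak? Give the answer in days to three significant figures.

48.8 days

For the 1D instantaneous-source solution, setting ∂C/∂t = 0 at fixed x gives v²t² + 2Dt − x² = 0, so t = (√(D² + v²x²) − D)/v².
√(D² + v²x²) = √(1.22² + 0.137² × 12.8²) = 2.136; v² = 0.018769.
t = (2.136 − 1.22)/0.018769 = 48.8 days (vs. the pure-advection estimate x/v = 93.4 d).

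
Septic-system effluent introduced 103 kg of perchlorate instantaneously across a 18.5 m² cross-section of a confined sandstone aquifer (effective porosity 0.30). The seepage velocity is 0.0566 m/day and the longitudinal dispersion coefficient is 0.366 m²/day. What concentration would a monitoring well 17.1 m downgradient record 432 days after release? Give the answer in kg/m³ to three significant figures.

For an instantaneous plane source, C(x,t) = M/(n_e·A·√(4πDt)) · exp(−(x−vt)²/(4Dt)), with n_e·A the pore (flow) area.
Plume center vt = 0.0566 × 432 = 24.4512 m, so the well at 17.1 m is 7.3512 m upgradient of the peak.
√(4πDt) = 44.57 m, giving peak height M/(n_e·A·√(4πDt)) = 103/(0.30 × 18.5 × 44.57) = 0.4164 kg/m³.
(x−vt)²/(4Dt) = (-7.3512)²/(4 × 0.366 × 432) = 0.08545; exp(−0.08545) = 0.9181.
C = 0.4164 × 0.9181 = 0.382 kg/m³.

0.382 kg/m³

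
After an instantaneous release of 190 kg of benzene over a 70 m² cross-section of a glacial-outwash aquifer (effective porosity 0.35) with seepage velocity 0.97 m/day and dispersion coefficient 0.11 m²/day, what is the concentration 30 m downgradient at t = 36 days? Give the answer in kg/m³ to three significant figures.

For an instantaneous plane source, C(x,t) = M/(n_e·A·√(4πDt)) · exp(−(x−vt)²/(4Dt)), with n_e·A the pore (flow) area.
Plume center vt = 0.97 × 36 = 34.92 m, so the well at 30 m is 4.92 m upgradient of the peak.
√(4πDt) = 7.054 m, giving peak height M/(n_e·A·√(4πDt)) = 190/(0.35 × 70 × 7.054) = 1.099 kg/m³.
(x−vt)²/(4Dt) = (-4.92)²/(4 × 0.11 × 36) = 1.528; exp(−1.528) = 0.2170.
C = 1.099 × 0.2170 = 0.238 kg/m³.

0.238 kg/m³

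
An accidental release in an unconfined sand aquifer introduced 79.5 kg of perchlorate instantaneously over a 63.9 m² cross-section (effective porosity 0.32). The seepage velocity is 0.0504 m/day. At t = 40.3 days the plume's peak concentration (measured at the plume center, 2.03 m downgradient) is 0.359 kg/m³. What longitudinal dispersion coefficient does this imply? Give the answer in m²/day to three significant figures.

0.232 m²/day

At the plume center C_max = M/(n_e·A·√(4πDt)), so D = M²/(4πt·(n_e·A·C_max)²).
n_e·A·C_max = 0.32 × 63.9 × 0.359 = 7.341 kg/m.
D = 79.5²/(4π × 40.3 × 7.341²) = 0.232 m²/day.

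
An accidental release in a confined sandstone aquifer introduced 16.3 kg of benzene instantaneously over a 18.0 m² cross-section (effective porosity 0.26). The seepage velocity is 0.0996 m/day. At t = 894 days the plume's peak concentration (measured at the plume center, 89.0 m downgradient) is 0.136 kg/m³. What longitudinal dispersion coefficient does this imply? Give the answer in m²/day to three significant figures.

At the plume center C_max = M/(n_e·A·√(4πDt)), so D = M²/(4πt·(n_e·A·C_max)²).
n_e·A·C_max = 0.26 × 18.0 × 0.136 = 0.6365 kg/m.
D = 16.3²/(4π × 894 × 0.6365²) = 0.0584 m²/day.

0.0584 m²/day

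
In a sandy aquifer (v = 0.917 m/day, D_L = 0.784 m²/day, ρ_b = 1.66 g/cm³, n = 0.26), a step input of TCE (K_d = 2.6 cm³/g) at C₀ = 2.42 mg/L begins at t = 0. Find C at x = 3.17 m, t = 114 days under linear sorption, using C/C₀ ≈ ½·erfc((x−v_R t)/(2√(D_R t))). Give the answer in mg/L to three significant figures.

1.95 mg/L

Retardation factor R = 1 + ρ_b·K_d/n = 1 + 1.66 × 2.6/0.26 = 17.60.
Sorption retards both mechanisms: v_R = v/R = 0.05210 m/day, D_R = D/R = 0.04455 m²/day.
v_R·t = 0.05210 × 114 = 5.9394 m; 2√(D_R t) = 4.507 m; argument = (3.17 − 5.9394)/4.507 = -0.6145.
C = C₀ × ½·erfc(-0.6145) = 2.42 × 0.8076 = 1.95 mg/L.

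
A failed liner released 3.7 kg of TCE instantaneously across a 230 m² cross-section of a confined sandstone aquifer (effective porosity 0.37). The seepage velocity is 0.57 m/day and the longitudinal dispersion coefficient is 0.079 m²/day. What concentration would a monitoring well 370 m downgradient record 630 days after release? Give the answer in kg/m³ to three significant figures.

For an instantaneous plane source, C(x,t) = M/(n_e·A·√(4πDt)) · exp(−(x−vt)²/(4Dt)), with n_e·A the pore (flow) area.
Plume center vt = 0.57 × 630 = 359.1 m, so the well at 370 m is 10.9 m downgradient of the peak.
√(4πDt) = 25.01 m, giving peak height M/(n_e·A·√(4πDt)) = 3.7/(0.37 × 230 × 25.01) = 0.001738 kg/m³.
(x−vt)²/(4Dt) = (10.9)²/(4 × 0.079 × 630) = 0.5968; exp(−0.5968) = 0.5506.
C = 0.001738 × 0.5506 = 0.000957 kg/m³.

0.000957 kg/m³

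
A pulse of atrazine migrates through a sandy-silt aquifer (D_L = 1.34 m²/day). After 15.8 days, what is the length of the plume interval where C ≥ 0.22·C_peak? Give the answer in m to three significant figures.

22.6 m

The plume is Gaussian with σ = √(2Dt) = √(2 × 1.34 × 15.8) = 6.507 m.
C/C_peak = exp(−Δx²/(2σ²)) = 0.22 ⇒ Δx = σ·√(−2 ln 0.22) = 6.507 × 1.740 = 11.32 m.
Width = 2Δx = 22.6 m.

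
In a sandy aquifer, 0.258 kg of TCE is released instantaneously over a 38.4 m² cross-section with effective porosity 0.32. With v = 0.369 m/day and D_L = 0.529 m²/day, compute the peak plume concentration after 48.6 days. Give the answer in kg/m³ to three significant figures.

The peak of an instantaneous 1D plume sits at x = vt; there the Gaussian factor is 1 and C_max = M/(n_e·A·√(4πDt)), where n_e·A is the pore area the mass is dissolved in.
√(4πDt) = √(4π × 0.529 × 48.6) = 17.97 m, so C_max = 0.258/(0.32 × 38.4 × 17.97) = 0.00117 kg/m³.

0.00117 kg/m³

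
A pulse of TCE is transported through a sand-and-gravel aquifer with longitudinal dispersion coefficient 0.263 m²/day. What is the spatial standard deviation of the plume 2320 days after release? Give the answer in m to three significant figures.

Dispersive spreading gives a Gaussian with σ² = 2Dt; advection only shifts the center.
σ = √(2 × 0.263 × 2320) = 34.9 m.

34.9 m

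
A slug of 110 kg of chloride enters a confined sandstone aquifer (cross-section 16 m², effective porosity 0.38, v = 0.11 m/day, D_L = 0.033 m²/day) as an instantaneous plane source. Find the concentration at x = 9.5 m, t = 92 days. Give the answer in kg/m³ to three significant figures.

For an instantaneous plane source, C(x,t) = M/(n_e·A·√(4πDt)) · exp(−(x−vt)²/(4Dt)), with n_e·A the pore (flow) area.
Plume center vt = 0.11 × 92 = 10.12 m, so the well at 9.5 m is 0.62 m upgradient of the peak.
√(4πDt) = 6.177 m, giving peak height M/(n_e·A·√(4πDt)) = 110/(0.38 × 16 × 6.177) = 2.929 kg/m³.
(x−vt)²/(4Dt) = (-0.62)²/(4 × 0.033 × 92) = 0.03165; exp(−0.03165) = 0.9688.
C = 2.929 × 0.9688 = 2.84 kg/m³.

2.84 kg/m³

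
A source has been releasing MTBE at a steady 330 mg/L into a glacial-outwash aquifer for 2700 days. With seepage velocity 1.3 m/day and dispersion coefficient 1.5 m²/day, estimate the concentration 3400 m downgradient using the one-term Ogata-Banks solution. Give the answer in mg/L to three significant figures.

For a continuous step input, C/C₀ ≈ ½·erfc((x−vt)/(2√(Dt))).
vt = 1.3 × 2700 = 3510 m and 2√(Dt) = 2√(1.5 × 2700) = 127.3 m.
Argument (x−vt)/(2√(Dt)) = (3400 − 3510)/127.3 = -0.8641; ½·erfc(-0.8641) = 0.8892.
C = 330 × 0.8892 = 293 mg/L.

293 mg/L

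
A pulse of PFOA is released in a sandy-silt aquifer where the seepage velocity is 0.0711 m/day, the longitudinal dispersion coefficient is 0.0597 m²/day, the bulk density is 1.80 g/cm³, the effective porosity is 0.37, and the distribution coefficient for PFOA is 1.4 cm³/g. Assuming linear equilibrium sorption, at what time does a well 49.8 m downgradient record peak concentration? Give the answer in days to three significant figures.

5380 days

Retardation factor R = 1 + ρ_b·K_d/n = 1 + 1.80 × 1.4/0.37 = 7.811.
Sorption retards both mechanisms: v_R = v/R = 0.009103 m/day, D_R = D/R = 0.007643 m²/day.
Peak time from v_R²t² + 2D_R t − x² = 0: t = (√(D_R² + v_R²x²) − D_R)/v_R².
√(D_R² + v_R²x²) = √(0.007643² + 0.009103² × 49.8²) = 0.4534; v_R² = 8.286e-05.
t = (0.4534 − 0.007643)/8.286e-05 = 5380 days.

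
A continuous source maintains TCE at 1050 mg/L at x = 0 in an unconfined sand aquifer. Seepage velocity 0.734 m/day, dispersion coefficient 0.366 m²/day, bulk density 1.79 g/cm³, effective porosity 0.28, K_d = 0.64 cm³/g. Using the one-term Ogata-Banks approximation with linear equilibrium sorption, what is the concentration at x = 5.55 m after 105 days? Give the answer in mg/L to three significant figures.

Retardation factor R = 1 + ρ_b·K_d/n = 1 + 1.79 × 0.64/0.28 = 5.091.
Sorption retards both mechanisms: v_R = v/R = 0.1442 m/day, D_R = D/R = 0.07189 m²/day.
v_R·t = 0.1442 × 105 = 15.141 m; 2√(D_R t) = 5.495 m; argument = (5.55 − 15.141)/5.495 = -1.745.
C = C₀ × ½·erfc(-1.745) = 1050 × 0.9932 = 1040 mg/L.

1040 mg/L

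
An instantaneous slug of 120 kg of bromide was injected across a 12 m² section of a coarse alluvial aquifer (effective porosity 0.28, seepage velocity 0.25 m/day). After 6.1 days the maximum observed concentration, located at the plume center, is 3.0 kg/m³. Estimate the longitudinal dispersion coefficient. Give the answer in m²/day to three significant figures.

1.85 m²/day

At the plume center C_max = M/(n_e·A·√(4πDt)), so D = M²/(4πt·(n_e·A·C_max)²).
n_e·A·C_max = 0.28 × 12 × 3.0 = 10.08 kg/m.
D = 120²/(4π × 6.1 × 10.08²) = 1.85 m²/day.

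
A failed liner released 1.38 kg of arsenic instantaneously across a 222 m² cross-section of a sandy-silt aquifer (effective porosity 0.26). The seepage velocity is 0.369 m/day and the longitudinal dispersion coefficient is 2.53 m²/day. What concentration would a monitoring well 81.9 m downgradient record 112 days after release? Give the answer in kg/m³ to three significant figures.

9.38e-05 kg/m³

For an instantaneous plane source, C(x,t) = M/(n_e·A·√(4πDt)) · exp(−(x−vt)²/(4Dt)), with n_e·A the pore (flow) area.
Plume center vt = 0.369 × 112 = 41.328 m, so the well at 81.9 m is 40.572 m downgradient of the peak.
√(4πDt) = 59.67 m, giving peak height M/(n_e·A·√(4πDt)) = 1.38/(0.26 × 222 × 59.67) = 0.0004007 kg/m³.
(x−vt)²/(4Dt) = (40.572)²/(4 × 2.53 × 112) = 1.452; exp(−1.452) = 0.2341.
C = 0.0004007 × 0.2341 = 9.38e-05 kg/m³.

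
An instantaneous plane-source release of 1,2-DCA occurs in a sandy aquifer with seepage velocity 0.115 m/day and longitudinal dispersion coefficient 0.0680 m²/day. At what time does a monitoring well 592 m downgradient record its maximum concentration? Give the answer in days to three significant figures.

For the 1D instantaneous-source solution, setting ∂C/∂t = 0 at fixed x gives v²t² + 2Dt − x² = 0, so t = (√(D² + v²x²) − D)/v².
√(D² + v²x²) = √(0.0680² + 0.115² × 592²) = 68.08; v² = 0.013225.
t = (68.08 − 0.0680)/0.013225 = 5140 days (vs. the pure-advection estimate x/v = 5150 d).

5140 days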